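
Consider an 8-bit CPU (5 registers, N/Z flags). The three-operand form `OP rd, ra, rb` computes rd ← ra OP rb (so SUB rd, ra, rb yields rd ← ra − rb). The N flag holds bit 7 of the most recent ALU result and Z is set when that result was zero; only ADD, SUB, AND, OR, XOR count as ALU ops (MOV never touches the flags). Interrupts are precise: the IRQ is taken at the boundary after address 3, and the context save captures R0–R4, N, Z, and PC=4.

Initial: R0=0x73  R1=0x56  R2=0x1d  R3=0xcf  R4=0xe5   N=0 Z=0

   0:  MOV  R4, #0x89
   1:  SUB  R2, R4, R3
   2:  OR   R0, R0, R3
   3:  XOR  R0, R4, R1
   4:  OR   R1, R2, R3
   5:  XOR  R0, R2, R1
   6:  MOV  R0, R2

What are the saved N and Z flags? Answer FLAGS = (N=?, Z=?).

after  0: R0=0x73 R1=0x56 R2=0x1d R3=0xcf R4=0x89  N=0 Z=0
after  1: R0=0x73 R1=0x56 R2=0xba R3=0xcf R4=0x89  N=1 Z=0
after  2: R0=0xff R1=0x56 R2=0xba R3=0xcf R4=0x89  N=1 Z=0
after  3: R0=0xdf R1=0x56 R2=0xba R3=0xcf R4=0x89  N=1 Z=0
-- IRQ taken; context saved, return-PC = 4 --

FLAGS = (N=1, Z=0)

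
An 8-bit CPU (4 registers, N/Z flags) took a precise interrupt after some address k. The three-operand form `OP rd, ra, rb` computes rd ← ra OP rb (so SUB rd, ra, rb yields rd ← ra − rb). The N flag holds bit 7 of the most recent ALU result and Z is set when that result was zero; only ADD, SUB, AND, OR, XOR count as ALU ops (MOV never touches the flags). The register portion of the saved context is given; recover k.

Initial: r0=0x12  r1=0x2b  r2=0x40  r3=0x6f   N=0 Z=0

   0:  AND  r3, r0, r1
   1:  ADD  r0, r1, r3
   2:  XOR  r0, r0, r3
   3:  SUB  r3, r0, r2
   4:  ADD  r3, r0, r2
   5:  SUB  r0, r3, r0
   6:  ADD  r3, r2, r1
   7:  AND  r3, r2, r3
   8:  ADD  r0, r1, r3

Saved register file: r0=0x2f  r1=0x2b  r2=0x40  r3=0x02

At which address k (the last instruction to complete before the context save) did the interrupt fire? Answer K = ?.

after  0: r0=0x12 r1=0x2b r2=0x40 r3=0x02  N=0 Z=0
after  1: r0=0x2d r1=0x2b r2=0x40 r3=0x02  N=0 Z=0
after  2: r0=0x2f r1=0x2b r2=0x40 r3=0x02  N=0 Z=0
-- IRQ taken; context saved, return-PC = 3 --

K = 2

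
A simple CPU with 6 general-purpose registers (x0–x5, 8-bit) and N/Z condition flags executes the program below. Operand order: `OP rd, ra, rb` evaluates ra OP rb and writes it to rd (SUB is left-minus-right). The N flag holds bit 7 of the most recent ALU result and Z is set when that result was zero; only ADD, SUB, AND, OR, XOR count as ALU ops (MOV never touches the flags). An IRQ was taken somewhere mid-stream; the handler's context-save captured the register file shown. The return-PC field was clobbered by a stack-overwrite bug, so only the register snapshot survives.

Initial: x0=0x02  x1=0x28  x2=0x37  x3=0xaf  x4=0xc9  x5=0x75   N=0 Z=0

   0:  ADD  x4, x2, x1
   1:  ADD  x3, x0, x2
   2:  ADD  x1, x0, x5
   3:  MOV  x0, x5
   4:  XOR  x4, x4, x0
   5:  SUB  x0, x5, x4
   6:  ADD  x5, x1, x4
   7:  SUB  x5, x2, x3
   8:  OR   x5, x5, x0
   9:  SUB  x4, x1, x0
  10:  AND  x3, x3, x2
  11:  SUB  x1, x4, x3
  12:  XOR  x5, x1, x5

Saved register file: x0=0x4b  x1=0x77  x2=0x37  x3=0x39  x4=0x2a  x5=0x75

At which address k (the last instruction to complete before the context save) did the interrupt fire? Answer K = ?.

after  0: x0=0x02 x1=0x28 x2=0x37 x3=0xaf x4=0x5f x5=0x75  N=0 Z=0
after  1: x0=0x02 x1=0x28 x2=0x37 x3=0x39 x4=0x5f x5=0x75  N=0 Z=0
after  2: x0=0x02 x1=0x77 x2=0x37 x3=0x39 x4=0x5f x5=0x75  N=0 Z=0
after  3: x0=0x75 x1=0x77 x2=0x37 x3=0x39 x4=0x5f x5=0x75  N=0 Z=0
after  4: x0=0x75 x1=0x77 x2=0x37 x3=0x39 x4=0x2a x5=0x75  N=0 Z=0
after  5: x0=0x4b x1=0x77 x2=0x37 x3=0x39 x4=0x2a x5=0x75  N=0 Z=0
-- IRQ taken; context saved, return-PC = 6 --

K = 5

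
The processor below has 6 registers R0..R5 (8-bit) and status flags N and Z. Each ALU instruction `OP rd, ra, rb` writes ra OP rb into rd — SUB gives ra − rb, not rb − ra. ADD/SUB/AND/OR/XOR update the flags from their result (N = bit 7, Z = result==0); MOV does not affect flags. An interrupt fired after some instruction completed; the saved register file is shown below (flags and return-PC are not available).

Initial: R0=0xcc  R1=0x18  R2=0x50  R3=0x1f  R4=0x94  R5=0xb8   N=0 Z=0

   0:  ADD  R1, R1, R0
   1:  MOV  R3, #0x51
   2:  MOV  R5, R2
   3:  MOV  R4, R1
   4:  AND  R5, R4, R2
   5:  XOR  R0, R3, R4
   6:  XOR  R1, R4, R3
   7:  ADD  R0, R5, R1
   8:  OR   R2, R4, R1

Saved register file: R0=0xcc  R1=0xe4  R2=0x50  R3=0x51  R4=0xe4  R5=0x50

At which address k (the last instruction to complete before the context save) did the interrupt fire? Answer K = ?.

after  0: R0=0xcc R1=0xe4 R2=0x50 R3=0x1f R4=0x94 R5=0xb8  N=1 Z=0
after  1: R0=0xcc R1=0xe4 R2=0x50 R3=0x51 R4=0x94 R5=0xb8  N=1 Z=0
after  2: R0=0xcc R1=0xe4 R2=0x50 R3=0x51 R4=0x94 R5=0x50  N=1 Z=0
after  3: R0=0xcc R1=0xe4 R2=0x50 R3=0x51 R4=0xe4 R5=0x50  N=1 Z=0
-- IRQ taken; context saved, return-PC = 4 --

K = 3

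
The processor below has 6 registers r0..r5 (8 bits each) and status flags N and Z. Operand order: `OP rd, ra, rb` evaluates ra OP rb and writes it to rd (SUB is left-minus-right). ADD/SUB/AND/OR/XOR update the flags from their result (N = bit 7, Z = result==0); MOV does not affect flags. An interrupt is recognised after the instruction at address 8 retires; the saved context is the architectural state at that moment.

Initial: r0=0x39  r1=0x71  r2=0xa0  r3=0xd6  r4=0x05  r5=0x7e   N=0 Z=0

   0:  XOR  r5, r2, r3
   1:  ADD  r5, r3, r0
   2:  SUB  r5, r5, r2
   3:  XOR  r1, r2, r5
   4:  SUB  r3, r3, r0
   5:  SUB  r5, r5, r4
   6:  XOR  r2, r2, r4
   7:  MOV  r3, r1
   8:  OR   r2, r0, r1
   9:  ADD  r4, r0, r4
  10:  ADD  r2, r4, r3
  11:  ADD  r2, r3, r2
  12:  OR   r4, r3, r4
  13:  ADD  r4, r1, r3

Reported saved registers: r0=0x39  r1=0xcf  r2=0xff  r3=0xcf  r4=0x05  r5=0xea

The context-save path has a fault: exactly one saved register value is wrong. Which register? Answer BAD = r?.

BAD = r5

after  0: r0=0x39 r1=0x71 r2=0xa0 r3=0xd6 r4=0x05 r5=0x76  N=0 Z=0
after  1: r0=0x39 r1=0x71 r2=0xa0 r3=0xd6 r4=0x05 r5=0x0f  N=0 Z=0
after  2: r0=0x39 r1=0x71 r2=0xa0 r3=0xd6 r4=0x05 r5=0x6f  N=0 Z=0
after  3: r0=0x39 r1=0xcf r2=0xa0 r3=0xd6 r4=0x05 r5=0x6f  N=1 Z=0
after  4: r0=0x39 r1=0xcf r2=0xa0 r3=0x9d r4=0x05 r5=0x6f  N=1 Z=0
after  5: r0=0x39 r1=0xcf r2=0xa0 r3=0x9d r4=0x05 r5=0x6a  N=0 Z=0
after  6: r0=0x39 r1=0xcf r2=0xa5 r3=0x9d r4=0x05 r5=0x6a  N=1 Z=0
after  7: r0=0x39 r1=0xcf r2=0xa5 r3=0xcf r4=0x05 r5=0x6a  N=1 Z=0
after  8: r0=0x39 r1=0xcf r2=0xff r3=0xcf r4=0x05 r5=0x6a  N=1 Z=0
-- IRQ taken; context saved, return-PC = 9 --
mismatch: r5: reported 0xea vs actual 0x6a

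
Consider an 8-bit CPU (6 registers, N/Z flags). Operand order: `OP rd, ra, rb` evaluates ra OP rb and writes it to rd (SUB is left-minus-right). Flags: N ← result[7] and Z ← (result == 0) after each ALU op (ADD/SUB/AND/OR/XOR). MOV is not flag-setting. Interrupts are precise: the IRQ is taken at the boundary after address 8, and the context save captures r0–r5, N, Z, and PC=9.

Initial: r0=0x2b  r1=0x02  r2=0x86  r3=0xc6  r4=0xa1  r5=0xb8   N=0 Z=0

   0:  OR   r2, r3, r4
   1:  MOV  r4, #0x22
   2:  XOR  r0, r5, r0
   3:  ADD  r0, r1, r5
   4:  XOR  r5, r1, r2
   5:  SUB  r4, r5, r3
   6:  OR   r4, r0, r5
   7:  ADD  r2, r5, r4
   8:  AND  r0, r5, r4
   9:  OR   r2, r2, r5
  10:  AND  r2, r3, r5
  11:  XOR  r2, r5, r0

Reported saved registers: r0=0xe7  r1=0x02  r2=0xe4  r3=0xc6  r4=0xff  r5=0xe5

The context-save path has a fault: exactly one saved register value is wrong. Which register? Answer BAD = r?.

after  0: r0=0x2b r1=0x02 r2=0xe7 r3=0xc6 r4=0xa1 r5=0xb8  N=1 Z=0
after  1: r0=0x2b r1=0x02 r2=0xe7 r3=0xc6 r4=0x22 r5=0xb8  N=1 Z=0
after  2: r0=0x93 r1=0x02 r2=0xe7 r3=0xc6 r4=0x22 r5=0xb8  N=1 Z=0
after  3: r0=0xba r1=0x02 r2=0xe7 r3=0xc6 r4=0x22 r5=0xb8  N=1 Z=0
after  4: r0=0xba r1=0x02 r2=0xe7 r3=0xc6 r4=0x22 r5=0xe5  N=1 Z=0
after  5: r0=0xba r1=0x02 r2=0xe7 r3=0xc6 r4=0x1f r5=0xe5  N=0 Z=0
after  6: r0=0xba r1=0x02 r2=0xe7 r3=0xc6 r4=0xff r5=0xe5  N=1 Z=0
after  7: r0=0xba r1=0x02 r2=0xe4 r3=0xc6 r4=0xff r5=0xe5  N=1 Z=0
after  8: r0=0xe5 r1=0x02 r2=0xe4 r3=0xc6 r4=0xff r5=0xe5  N=1 Z=0
-- IRQ taken; context saved, return-PC = 9 --
mismatch: r0: reported 0xe7 vs actual 0xe5

BAD = r0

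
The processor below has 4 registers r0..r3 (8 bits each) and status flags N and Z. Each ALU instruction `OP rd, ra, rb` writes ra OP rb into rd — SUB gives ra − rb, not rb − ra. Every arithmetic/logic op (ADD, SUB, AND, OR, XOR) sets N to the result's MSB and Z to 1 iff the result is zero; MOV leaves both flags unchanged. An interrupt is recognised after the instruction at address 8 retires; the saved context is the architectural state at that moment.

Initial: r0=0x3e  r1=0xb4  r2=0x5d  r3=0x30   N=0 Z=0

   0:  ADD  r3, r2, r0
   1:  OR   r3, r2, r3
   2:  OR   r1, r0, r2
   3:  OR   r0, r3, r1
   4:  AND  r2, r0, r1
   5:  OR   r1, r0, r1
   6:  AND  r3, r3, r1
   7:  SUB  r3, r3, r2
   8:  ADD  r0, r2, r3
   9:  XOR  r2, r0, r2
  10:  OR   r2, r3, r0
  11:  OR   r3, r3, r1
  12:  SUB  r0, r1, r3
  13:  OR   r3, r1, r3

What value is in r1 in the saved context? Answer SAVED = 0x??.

after  0: r0=0x3e r1=0xb4 r2=0x5d r3=0x9b  N=1 Z=0
after  1: r0=0x3e r1=0xb4 r2=0x5d r3=0xdf  N=1 Z=0
after  2: r0=0x3e r1=0x7f r2=0x5d r3=0xdf  N=0 Z=0
after  3: r0=0xff r1=0x7f r2=0x5d r3=0xdf  N=1 Z=0
after  4: r0=0xff r1=0x7f r2=0x7f r3=0xdf  N=0 Z=0
after  5: r0=0xff r1=0xff r2=0x7f r3=0xdf  N=1 Z=0
after  6: r0=0xff r1=0xff r2=0x7f r3=0xdf  N=1 Z=0
after  7: r0=0xff r1=0xff r2=0x7f r3=0x60  N=0 Z=0
after  8: r0=0xdf r1=0xff r2=0x7f r3=0x60  N=1 Z=0
-- IRQ taken; context saved, return-PC = 9 --

SAVED = 0xff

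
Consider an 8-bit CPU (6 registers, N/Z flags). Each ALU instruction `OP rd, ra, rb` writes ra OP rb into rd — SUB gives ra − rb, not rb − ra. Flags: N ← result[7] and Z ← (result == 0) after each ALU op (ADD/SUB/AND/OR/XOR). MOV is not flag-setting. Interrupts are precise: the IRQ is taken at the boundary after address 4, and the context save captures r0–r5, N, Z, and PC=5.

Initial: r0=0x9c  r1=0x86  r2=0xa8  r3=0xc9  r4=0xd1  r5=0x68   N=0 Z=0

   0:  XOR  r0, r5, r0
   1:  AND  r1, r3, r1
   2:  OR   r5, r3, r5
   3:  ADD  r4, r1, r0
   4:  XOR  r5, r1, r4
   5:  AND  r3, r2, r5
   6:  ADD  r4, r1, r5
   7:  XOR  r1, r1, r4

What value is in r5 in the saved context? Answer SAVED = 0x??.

after  0: r0=0xf4 r1=0x86 r2=0xa8 r3=0xc9 r4=0xd1 r5=0x68  N=1 Z=0
after  1: r0=0xf4 r1=0x80 r2=0xa8 r3=0xc9 r4=0xd1 r5=0x68  N=1 Z=0
after  2: r0=0xf4 r1=0x80 r2=0xa8 r3=0xc9 r4=0xd1 r5=0xe9  N=1 Z=0
after  3: r0=0xf4 r1=0x80 r2=0xa8 r3=0xc9 r4=0x74 r5=0xe9  N=0 Z=0
after  4: r0=0xf4 r1=0x80 r2=0xa8 r3=0xc9 r4=0x74 r5=0xf4  N=1 Z=0
-- IRQ taken; context saved, return-PC = 5 --

SAVED = 0xf4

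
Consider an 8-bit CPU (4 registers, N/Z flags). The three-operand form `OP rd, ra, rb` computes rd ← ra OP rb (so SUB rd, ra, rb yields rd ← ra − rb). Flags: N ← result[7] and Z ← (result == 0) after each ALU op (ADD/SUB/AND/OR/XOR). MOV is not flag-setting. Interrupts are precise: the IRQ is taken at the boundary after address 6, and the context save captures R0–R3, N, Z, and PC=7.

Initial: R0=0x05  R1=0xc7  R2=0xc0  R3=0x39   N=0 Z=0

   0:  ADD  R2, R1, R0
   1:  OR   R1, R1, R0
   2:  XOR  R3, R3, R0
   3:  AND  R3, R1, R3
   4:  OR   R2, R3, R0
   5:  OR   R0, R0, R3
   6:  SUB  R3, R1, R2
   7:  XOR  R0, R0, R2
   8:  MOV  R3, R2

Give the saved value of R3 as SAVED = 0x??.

after  0: R0=0x05 R1=0xc7 R2=0xcc R3=0x39  N=1 Z=0
after  1: R0=0x05 R1=0xc7 R2=0xcc R3=0x39  N=1 Z=0
after  2: R0=0x05 R1=0xc7 R2=0xcc R3=0x3c  N=0 Z=0
after  3: R0=0x05 R1=0xc7 R2=0xcc R3=0x04  N=0 Z=0
after  4: R0=0x05 R1=0xc7 R2=0x05 R3=0x04  N=0 Z=0
after  5: R0=0x05 R1=0xc7 R2=0x05 R3=0x04  N=0 Z=0
after  6: R0=0x05 R1=0xc7 R2=0x05 R3=0xc2  N=1 Z=0
-- IRQ taken; context saved, return-PC = 7 --

SAVED = 0xc2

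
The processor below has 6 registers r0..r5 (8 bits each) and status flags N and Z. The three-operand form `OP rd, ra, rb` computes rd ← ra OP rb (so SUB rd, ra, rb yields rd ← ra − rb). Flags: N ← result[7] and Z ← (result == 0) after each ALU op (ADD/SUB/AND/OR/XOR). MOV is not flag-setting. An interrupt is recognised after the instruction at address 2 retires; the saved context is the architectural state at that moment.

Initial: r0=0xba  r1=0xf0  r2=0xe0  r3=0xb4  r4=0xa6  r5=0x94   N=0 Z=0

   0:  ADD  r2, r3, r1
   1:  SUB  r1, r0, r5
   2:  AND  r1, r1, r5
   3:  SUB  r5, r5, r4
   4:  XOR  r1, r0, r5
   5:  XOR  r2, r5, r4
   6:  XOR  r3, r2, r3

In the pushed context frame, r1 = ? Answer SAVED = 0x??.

SAVED = 0x04

after  0: r0=0xba r1=0xf0 r2=0xa4 r3=0xb4 r4=0xa6 r5=0x94  N=1 Z=0
after  1: r0=0xba r1=0x26 r2=0xa4 r3=0xb4 r4=0xa6 r5=0x94  N=0 Z=0
after  2: r0=0xba r1=0x04 r2=0xa4 r3=0xb4 r4=0xa6 r5=0x94  N=0 Z=0
-- IRQ taken; context saved, return-PC = 3 --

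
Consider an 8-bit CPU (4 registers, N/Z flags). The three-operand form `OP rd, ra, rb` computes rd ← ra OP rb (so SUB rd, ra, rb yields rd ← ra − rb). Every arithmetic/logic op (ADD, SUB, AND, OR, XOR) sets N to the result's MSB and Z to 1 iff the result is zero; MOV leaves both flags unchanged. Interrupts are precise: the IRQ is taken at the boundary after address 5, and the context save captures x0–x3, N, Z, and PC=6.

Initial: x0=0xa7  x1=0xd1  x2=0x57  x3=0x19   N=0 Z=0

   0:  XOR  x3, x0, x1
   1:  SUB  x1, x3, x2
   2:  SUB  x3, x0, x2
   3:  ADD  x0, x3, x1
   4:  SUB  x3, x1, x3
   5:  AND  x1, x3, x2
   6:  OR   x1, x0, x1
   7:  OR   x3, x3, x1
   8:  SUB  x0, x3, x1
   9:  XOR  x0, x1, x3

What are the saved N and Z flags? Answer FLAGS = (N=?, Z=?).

FLAGS = (N=0, Z=0)

after  0: x0=0xa7 x1=0xd1 x2=0x57 x3=0x76  N=0 Z=0
after  1: x0=0xa7 x1=0x1f x2=0x57 x3=0x76  N=0 Z=0
after  2: x0=0xa7 x1=0x1f x2=0x57 x3=0x50  N=0 Z=0
after  3: x0=0x6f x1=0x1f x2=0x57 x3=0x50  N=0 Z=0
after  4: x0=0x6f x1=0x1f x2=0x57 x3=0xcf  N=1 Z=0
after  5: x0=0x6f x1=0x47 x2=0x57 x3=0xcf  N=0 Z=0
-- IRQ taken; context saved, return-PC = 6 --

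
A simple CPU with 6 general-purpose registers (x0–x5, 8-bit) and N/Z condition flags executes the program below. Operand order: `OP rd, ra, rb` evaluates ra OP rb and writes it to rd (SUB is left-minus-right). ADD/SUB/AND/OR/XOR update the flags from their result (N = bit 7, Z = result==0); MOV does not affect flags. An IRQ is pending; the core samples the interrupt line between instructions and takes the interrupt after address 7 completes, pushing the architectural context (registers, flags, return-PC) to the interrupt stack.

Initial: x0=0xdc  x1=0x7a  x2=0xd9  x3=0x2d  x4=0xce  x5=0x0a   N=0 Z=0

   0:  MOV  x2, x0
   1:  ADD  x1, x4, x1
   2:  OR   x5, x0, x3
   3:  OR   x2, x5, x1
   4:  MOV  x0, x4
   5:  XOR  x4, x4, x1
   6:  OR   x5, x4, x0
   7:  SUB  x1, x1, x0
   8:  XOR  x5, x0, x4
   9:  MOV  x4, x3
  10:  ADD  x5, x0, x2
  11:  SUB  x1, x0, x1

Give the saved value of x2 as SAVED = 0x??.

SAVED = 0xfd

after  0: x0=0xdc x1=0x7a x2=0xdc x3=0x2d x4=0xce x5=0x0a  N=0 Z=0
after  1: x0=0xdc x1=0x48 x2=0xdc x3=0x2d x4=0xce x5=0x0a  N=0 Z=0
after  2: x0=0xdc x1=0x48 x2=0xdc x3=0x2d x4=0xce x5=0xfd  N=1 Z=0
after  3: x0=0xdc x1=0x48 x2=0xfd x3=0x2d x4=0xce x5=0xfd  N=1 Z=0
after  4: x0=0xce x1=0x48 x2=0xfd x3=0x2d x4=0xce x5=0xfd  N=1 Z=0
after  5: x0=0xce x1=0x48 x2=0xfd x3=0x2d x4=0x86 x5=0xfd  N=1 Z=0
after  6: x0=0xce x1=0x48 x2=0xfd x3=0x2d x4=0x86 x5=0xce  N=1 Z=0
after  7: x0=0xce x1=0x7a x2=0xfd x3=0x2d x4=0x86 x5=0xce  N=0 Z=0
-- IRQ taken; context saved, return-PC = 8 --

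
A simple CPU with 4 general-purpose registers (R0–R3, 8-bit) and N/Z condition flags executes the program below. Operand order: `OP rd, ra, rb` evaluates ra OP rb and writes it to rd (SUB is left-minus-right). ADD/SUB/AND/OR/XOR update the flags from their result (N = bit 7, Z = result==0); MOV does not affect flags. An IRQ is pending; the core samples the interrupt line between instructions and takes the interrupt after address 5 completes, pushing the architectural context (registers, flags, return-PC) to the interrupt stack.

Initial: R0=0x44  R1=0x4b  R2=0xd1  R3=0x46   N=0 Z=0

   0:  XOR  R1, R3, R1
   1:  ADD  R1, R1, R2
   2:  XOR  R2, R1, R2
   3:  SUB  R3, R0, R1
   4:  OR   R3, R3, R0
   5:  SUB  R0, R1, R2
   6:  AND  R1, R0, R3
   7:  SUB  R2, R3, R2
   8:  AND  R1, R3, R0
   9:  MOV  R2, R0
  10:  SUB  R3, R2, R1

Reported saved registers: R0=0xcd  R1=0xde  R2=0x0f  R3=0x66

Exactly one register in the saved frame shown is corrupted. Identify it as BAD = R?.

after  0: R0=0x44 R1=0x0d R2=0xd1 R3=0x46  N=0 Z=0
after  1: R0=0x44 R1=0xde R2=0xd1 R3=0x46  N=1 Z=0
after  2: R0=0x44 R1=0xde R2=0x0f R3=0x46  N=0 Z=0
after  3: R0=0x44 R1=0xde R2=0x0f R3=0x66  N=0 Z=0
after  4: R0=0x44 R1=0xde R2=0x0f R3=0x66  N=0 Z=0
after  5: R0=0xcf R1=0xde R2=0x0f R3=0x66  N=1 Z=0
-- IRQ taken; context saved, return-PC = 6 --
mismatch: R0: reported 0xcd vs actual 0xcf

BAD = R0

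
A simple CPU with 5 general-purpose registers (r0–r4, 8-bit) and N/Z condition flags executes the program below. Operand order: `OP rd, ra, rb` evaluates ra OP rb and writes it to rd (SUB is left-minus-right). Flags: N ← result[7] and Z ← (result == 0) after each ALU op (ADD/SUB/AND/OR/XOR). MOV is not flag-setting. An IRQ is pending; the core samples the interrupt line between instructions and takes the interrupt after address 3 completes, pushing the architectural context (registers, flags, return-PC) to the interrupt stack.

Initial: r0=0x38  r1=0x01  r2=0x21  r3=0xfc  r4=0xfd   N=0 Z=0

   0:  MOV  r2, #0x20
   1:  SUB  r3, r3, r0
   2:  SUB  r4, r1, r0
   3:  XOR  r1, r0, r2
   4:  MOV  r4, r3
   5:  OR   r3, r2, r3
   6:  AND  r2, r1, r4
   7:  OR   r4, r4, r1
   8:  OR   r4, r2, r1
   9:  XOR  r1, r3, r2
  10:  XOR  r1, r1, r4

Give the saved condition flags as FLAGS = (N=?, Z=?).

after  0: r0=0x38 r1=0x01 r2=0x20 r3=0xfc r4=0xfd  N=0 Z=0
after  1: r0=0x38 r1=0x01 r2=0x20 r3=0xc4 r4=0xfd  N=1 Z=0
after  2: r0=0x38 r1=0x01 r2=0x20 r3=0xc4 r4=0xc9  N=1 Z=0
after  3: r0=0x38 r1=0x18 r2=0x20 r3=0xc4 r4=0xc9  N=0 Z=0
-- IRQ taken; context saved, return-PC = 4 --

FLAGS = (N=0, Z=0)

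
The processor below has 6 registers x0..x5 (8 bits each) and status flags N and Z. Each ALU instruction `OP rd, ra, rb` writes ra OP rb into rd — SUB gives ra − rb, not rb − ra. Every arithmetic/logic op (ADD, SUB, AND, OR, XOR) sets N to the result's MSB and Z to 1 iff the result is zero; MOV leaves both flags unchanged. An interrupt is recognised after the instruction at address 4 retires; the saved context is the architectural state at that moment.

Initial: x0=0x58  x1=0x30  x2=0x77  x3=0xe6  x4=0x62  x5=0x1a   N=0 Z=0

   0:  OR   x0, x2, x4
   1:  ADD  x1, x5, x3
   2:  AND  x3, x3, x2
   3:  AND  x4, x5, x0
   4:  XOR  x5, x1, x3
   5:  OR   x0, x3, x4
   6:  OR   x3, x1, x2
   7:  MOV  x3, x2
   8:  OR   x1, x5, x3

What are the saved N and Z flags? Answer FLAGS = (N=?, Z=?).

after  0: x0=0x77 x1=0x30 x2=0x77 x3=0xe6 x4=0x62 x5=0x1a  N=0 Z=0
after  1: x0=0x77 x1=0x00 x2=0x77 x3=0xe6 x4=0x62 x5=0x1a  N=0 Z=1
after  2: x0=0x77 x1=0x00 x2=0x77 x3=0x66 x4=0x62 x5=0x1a  N=0 Z=0
after  3: x0=0x77 x1=0x00 x2=0x77 x3=0x66 x4=0x12 x5=0x1a  N=0 Z=0
after  4: x0=0x77 x1=0x00 x2=0x77 x3=0x66 x4=0x12 x5=0x66  N=0 Z=0
-- IRQ taken; context saved, return-PC = 5 --

FLAGS = (N=0, Z=0)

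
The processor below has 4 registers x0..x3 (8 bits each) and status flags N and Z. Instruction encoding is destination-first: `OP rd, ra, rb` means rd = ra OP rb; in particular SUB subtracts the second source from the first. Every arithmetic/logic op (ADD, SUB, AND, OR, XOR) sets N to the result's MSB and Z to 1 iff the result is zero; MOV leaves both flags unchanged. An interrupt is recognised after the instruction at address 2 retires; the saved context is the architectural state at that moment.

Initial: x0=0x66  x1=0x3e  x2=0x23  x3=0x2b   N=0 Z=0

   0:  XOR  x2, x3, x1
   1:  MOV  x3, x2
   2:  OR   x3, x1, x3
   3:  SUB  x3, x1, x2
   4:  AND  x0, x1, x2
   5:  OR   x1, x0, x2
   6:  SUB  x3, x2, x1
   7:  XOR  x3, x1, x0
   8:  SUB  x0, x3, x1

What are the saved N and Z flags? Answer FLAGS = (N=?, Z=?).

FLAGS = (N=0, Z=0)

after  0: x0=0x66 x1=0x3e x2=0x15 x3=0x2b  N=0 Z=0
after  1: x0=0x66 x1=0x3e x2=0x15 x3=0x15  N=0 Z=0
after  2: x0=0x66 x1=0x3e x2=0x15 x3=0x3f  N=0 Z=0
-- IRQ taken; context saved, return-PC = 3 --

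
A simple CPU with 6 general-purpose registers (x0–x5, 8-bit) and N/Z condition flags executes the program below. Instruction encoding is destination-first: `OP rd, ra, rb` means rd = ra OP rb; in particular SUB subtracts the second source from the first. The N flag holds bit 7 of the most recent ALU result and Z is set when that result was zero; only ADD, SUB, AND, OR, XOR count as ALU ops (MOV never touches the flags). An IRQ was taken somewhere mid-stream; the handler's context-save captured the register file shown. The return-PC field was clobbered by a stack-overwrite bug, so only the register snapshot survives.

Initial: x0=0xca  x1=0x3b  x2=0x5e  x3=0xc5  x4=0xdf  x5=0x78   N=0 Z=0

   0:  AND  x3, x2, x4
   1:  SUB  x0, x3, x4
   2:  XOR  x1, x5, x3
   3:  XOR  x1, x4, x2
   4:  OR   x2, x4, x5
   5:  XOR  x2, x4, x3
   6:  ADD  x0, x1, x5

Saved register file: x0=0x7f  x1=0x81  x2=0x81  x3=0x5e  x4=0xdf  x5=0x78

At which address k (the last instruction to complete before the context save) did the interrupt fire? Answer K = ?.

K = 5

after  0: x0=0xca x1=0x3b x2=0x5e x3=0x5e x4=0xdf x5=0x78  N=0 Z=0
after  1: x0=0x7f x1=0x3b x2=0x5e x3=0x5e x4=0xdf x5=0x78  N=0 Z=0
after  2: x0=0x7f x1=0x26 x2=0x5e x3=0x5e x4=0xdf x5=0x78  N=0 Z=0
after  3: x0=0x7f x1=0x81 x2=0x5e x3=0x5e x4=0xdf x5=0x78  N=1 Z=0
after  4: x0=0x7f x1=0x81 x2=0xff x3=0x5e x4=0xdf x5=0x78  N=1 Z=0
after  5: x0=0x7f x1=0x81 x2=0x81 x3=0x5e x4=0xdf x5=0x78  N=1 Z=0
-- IRQ taken; context saved, return-PC = 6 --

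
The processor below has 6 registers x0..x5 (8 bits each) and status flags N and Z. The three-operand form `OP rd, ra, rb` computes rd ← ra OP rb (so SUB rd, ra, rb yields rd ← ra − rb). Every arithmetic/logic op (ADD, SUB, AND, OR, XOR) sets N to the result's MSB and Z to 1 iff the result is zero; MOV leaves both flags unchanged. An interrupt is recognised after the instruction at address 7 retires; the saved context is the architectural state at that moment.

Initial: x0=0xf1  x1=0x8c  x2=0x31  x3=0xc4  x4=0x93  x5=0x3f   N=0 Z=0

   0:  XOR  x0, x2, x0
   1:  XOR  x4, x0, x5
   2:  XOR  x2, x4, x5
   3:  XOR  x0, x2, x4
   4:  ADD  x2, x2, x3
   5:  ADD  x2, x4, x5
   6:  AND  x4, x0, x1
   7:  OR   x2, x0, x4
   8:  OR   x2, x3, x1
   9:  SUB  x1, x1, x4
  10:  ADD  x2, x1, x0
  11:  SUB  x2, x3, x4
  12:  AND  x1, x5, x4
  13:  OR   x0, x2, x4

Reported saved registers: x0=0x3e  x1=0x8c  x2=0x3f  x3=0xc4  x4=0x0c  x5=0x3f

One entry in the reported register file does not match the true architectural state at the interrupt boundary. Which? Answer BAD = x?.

after  0: x0=0xc0 x1=0x8c x2=0x31 x3=0xc4 x4=0x93 x5=0x3f  N=1 Z=0
after  1: x0=0xc0 x1=0x8c x2=0x31 x3=0xc4 x4=0xff x5=0x3f  N=1 Z=0
after  2: x0=0xc0 x1=0x8c x2=0xc0 x3=0xc4 x4=0xff x5=0x3f  N=1 Z=0
after  3: x0=0x3f x1=0x8c x2=0xc0 x3=0xc4 x4=0xff x5=0x3f  N=0 Z=0
after  4: x0=0x3f x1=0x8c x2=0x84 x3=0xc4 x4=0xff x5=0x3f  N=1 Z=0
after  5: x0=0x3f x1=0x8c x2=0x3e x3=0xc4 x4=0xff x5=0x3f  N=0 Z=0
after  6: x0=0x3f x1=0x8c x2=0x3e x3=0xc4 x4=0x0c x5=0x3f  N=0 Z=0
after  7: x0=0x3f x1=0x8c x2=0x3f x3=0xc4 x4=0x0c x5=0x3f  N=0 Z=0
-- IRQ taken; context saved, return-PC = 8 --
mismatch: x0: reported 0x3e vs actual 0x3f

BAD = x0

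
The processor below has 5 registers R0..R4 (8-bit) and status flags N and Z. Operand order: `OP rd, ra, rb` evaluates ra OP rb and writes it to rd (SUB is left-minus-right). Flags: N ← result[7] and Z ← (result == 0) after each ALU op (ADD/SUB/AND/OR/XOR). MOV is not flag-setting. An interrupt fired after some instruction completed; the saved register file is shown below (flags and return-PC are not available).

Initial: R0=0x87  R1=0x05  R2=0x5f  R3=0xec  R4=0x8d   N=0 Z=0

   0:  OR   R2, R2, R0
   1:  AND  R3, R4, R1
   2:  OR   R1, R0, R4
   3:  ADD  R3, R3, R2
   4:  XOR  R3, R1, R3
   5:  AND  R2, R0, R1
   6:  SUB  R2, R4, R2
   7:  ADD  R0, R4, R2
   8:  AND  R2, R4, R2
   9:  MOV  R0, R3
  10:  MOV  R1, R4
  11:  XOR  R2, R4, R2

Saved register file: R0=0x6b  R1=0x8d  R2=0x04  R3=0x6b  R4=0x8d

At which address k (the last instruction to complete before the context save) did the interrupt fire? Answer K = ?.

K = 10

after  0: R0=0x87 R1=0x05 R2=0xdf R3=0xec R4=0x8d  N=1 Z=0
after  1: R0=0x87 R1=0x05 R2=0xdf R3=0x05 R4=0x8d  N=0 Z=0
after  2: R0=0x87 R1=0x8f R2=0xdf R3=0x05 R4=0x8d  N=1 Z=0
after  3: R0=0x87 R1=0x8f R2=0xdf R3=0xe4 R4=0x8d  N=1 Z=0
after  4: R0=0x87 R1=0x8f R2=0xdf R3=0x6b R4=0x8d  N=0 Z=0
after  5: R0=0x87 R1=0x8f R2=0x87 R3=0x6b R4=0x8d  N=1 Z=0
after  6: R0=0x87 R1=0x8f R2=0x06 R3=0x6b R4=0x8d  N=0 Z=0
after  7: R0=0x93 R1=0x8f R2=0x06 R3=0x6b R4=0x8d  N=1 Z=0
after  8: R0=0x93 R1=0x8f R2=0x04 R3=0x6b R4=0x8d  N=0 Z=0
after  9: R0=0x6b R1=0x8f R2=0x04 R3=0x6b R4=0x8d  N=0 Z=0
after 10: R0=0x6b R1=0x8d R2=0x04 R3=0x6b R4=0x8d  N=0 Z=0
-- IRQ taken; context saved, return-PC = 11 --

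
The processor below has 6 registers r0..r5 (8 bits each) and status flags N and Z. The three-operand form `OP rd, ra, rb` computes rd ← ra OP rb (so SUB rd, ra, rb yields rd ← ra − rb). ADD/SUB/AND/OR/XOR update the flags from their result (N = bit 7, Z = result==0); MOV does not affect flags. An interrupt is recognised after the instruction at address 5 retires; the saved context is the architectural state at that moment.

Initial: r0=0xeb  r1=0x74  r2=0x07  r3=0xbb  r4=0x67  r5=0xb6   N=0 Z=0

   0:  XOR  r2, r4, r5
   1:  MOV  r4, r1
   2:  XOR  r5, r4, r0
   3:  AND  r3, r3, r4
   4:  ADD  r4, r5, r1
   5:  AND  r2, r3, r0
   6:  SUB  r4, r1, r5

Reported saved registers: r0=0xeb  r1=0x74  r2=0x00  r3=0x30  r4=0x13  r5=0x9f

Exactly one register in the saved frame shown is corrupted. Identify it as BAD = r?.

after  0: r0=0xeb r1=0x74 r2=0xd1 r3=0xbb r4=0x67 r5=0xb6  N=1 Z=0
after  1: r0=0xeb r1=0x74 r2=0xd1 r3=0xbb r4=0x74 r5=0xb6  N=1 Z=0
after  2: r0=0xeb r1=0x74 r2=0xd1 r3=0xbb r4=0x74 r5=0x9f  N=1 Z=0
after  3: r0=0xeb r1=0x74 r2=0xd1 r3=0x30 r4=0x74 r5=0x9f  N=0 Z=0
after  4: r0=0xeb r1=0x74 r2=0xd1 r3=0x30 r4=0x13 r5=0x9f  N=0 Z=0
after  5: r0=0xeb r1=0x74 r2=0x20 r3=0x30 r4=0x13 r5=0x9f  N=0 Z=0
-- IRQ taken; context saved, return-PC = 6 --
mismatch: r2: reported 0x00 vs actual 0x20

BAD = r2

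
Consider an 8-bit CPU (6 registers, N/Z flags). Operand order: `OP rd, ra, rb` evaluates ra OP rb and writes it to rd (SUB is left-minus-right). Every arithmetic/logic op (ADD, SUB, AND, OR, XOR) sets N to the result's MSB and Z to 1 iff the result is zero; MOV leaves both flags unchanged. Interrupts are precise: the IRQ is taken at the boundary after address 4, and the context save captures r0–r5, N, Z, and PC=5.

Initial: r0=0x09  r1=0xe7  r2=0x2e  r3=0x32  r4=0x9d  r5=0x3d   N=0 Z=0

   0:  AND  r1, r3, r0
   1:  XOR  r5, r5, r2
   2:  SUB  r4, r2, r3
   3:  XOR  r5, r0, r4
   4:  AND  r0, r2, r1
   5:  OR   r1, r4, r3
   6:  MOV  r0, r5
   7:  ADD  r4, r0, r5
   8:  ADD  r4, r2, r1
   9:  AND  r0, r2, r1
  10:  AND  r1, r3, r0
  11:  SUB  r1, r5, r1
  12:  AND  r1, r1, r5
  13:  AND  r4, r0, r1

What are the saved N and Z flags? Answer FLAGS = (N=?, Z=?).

FLAGS = (N=0, Z=1)

after  0: r0=0x09 r1=0x00 r2=0x2e r3=0x32 r4=0x9d r5=0x3d  N=0 Z=1
after  1: r0=0x09 r1=0x00 r2=0x2e r3=0x32 r4=0x9d r5=0x13  N=0 Z=0
after  2: r0=0x09 r1=0x00 r2=0x2e r3=0x32 r4=0xfc r5=0x13  N=1 Z=0
after  3: r0=0x09 r1=0x00 r2=0x2e r3=0x32 r4=0xfc r5=0xf5  N=1 Z=0
after  4: r0=0x00 r1=0x00 r2=0x2e r3=0x32 r4=0xfc r5=0xf5  N=0 Z=1
-- IRQ taken; context saved, return-PC = 5 --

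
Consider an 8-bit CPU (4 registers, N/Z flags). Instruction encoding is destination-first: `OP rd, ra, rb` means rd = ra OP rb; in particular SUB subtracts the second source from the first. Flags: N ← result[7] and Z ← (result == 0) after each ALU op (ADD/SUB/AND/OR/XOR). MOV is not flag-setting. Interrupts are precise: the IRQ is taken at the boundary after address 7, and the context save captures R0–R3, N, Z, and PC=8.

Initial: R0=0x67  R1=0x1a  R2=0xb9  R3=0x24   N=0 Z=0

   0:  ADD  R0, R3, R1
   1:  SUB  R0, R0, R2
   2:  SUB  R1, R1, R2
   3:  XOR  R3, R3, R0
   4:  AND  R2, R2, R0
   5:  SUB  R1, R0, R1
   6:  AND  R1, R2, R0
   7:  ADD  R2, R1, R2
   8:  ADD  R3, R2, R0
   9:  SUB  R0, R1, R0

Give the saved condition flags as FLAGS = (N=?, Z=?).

after  0: R0=0x3e R1=0x1a R2=0xb9 R3=0x24  N=0 Z=0
after  1: R0=0x85 R1=0x1a R2=0xb9 R3=0x24  N=1 Z=0
after  2: R0=0x85 R1=0x61 R2=0xb9 R3=0x24  N=0 Z=0
after  3: R0=0x85 R1=0x61 R2=0xb9 R3=0xa1  N=1 Z=0
after  4: R0=0x85 R1=0x61 R2=0x81 R3=0xa1  N=1 Z=0
after  5: R0=0x85 R1=0x24 R2=0x81 R3=0xa1  N=0 Z=0
after  6: R0=0x85 R1=0x81 R2=0x81 R3=0xa1  N=1 Z=0
after  7: R0=0x85 R1=0x81 R2=0x02 R3=0xa1  N=0 Z=0
-- IRQ taken; context saved, return-PC = 8 --

FLAGS = (N=0, Z=0)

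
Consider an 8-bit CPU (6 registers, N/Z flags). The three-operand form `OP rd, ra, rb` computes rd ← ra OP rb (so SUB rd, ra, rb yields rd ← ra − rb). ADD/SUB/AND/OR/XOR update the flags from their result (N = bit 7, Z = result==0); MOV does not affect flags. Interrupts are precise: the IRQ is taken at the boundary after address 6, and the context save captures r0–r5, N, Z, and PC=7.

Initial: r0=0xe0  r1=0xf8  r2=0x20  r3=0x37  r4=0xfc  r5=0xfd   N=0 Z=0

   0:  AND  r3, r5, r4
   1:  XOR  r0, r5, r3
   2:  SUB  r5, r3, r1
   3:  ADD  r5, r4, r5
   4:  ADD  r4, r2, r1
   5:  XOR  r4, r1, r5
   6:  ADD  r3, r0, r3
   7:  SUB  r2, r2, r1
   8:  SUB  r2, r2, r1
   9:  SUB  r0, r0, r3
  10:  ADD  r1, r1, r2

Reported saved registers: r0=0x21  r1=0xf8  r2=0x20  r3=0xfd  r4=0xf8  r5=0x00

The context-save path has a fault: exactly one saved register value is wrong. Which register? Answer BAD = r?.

after  0: r0=0xe0 r1=0xf8 r2=0x20 r3=0xfc r4=0xfc r5=0xfd  N=1 Z=0
after  1: r0=0x01 r1=0xf8 r2=0x20 r3=0xfc r4=0xfc r5=0xfd  N=0 Z=0
after  2: r0=0x01 r1=0xf8 r2=0x20 r3=0xfc r4=0xfc r5=0x04  N=0 Z=0
after  3: r0=0x01 r1=0xf8 r2=0x20 r3=0xfc r4=0xfc r5=0x00  N=0 Z=1
after  4: r0=0x01 r1=0xf8 r2=0x20 r3=0xfc r4=0x18 r5=0x00  N=0 Z=0
after  5: r0=0x01 r1=0xf8 r2=0x20 r3=0xfc r4=0xf8 r5=0x00  N=1 Z=0
after  6: r0=0x01 r1=0xf8 r2=0x20 r3=0xfd r4=0xf8 r5=0x00  N=1 Z=0
-- IRQ taken; context saved, return-PC = 7 --
mismatch: r0: reported 0x21 vs actual 0x01

BAD = r0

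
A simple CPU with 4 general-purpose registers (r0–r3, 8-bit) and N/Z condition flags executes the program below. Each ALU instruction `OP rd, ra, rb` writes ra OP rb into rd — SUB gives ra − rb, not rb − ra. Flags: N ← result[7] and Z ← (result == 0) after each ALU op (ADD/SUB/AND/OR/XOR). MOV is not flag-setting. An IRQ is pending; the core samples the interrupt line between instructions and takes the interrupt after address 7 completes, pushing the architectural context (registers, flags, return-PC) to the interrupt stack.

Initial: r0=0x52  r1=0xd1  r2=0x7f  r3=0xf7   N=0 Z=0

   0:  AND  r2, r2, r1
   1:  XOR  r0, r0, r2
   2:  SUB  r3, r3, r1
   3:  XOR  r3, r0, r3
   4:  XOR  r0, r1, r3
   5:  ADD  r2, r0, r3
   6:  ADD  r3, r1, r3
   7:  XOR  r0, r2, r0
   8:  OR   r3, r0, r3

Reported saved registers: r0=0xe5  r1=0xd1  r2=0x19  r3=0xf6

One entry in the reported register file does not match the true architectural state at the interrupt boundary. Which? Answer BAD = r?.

BAD = r0

after  0: r0=0x52 r1=0xd1 r2=0x51 r3=0xf7  N=0 Z=0
after  1: r0=0x03 r1=0xd1 r2=0x51 r3=0xf7  N=0 Z=0
after  2: r0=0x03 r1=0xd1 r2=0x51 r3=0x26  N=0 Z=0
after  3: r0=0x03 r1=0xd1 r2=0x51 r3=0x25  N=0 Z=0
after  4: r0=0xf4 r1=0xd1 r2=0x51 r3=0x25  N=1 Z=0
after  5: r0=0xf4 r1=0xd1 r2=0x19 r3=0x25  N=0 Z=0
after  6: r0=0xf4 r1=0xd1 r2=0x19 r3=0xf6  N=1 Z=0
after  7: r0=0xed r1=0xd1 r2=0x19 r3=0xf6  N=1 Z=0
-- IRQ taken; context saved, return-PC = 8 --
mismatch: r0: reported 0xe5 vs actual 0xed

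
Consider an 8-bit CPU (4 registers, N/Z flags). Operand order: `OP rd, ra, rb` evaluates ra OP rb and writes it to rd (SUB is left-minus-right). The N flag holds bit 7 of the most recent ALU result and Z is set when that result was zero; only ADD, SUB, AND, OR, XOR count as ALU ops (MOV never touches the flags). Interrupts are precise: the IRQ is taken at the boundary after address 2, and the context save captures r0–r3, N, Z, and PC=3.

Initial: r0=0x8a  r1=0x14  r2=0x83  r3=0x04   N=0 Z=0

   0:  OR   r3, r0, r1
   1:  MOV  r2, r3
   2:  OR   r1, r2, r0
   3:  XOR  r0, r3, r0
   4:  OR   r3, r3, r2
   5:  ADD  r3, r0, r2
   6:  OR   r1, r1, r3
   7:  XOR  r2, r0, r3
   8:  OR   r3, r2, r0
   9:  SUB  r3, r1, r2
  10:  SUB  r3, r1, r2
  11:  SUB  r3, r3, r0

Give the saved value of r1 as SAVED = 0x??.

SAVED = 0x9e

after  0: r0=0x8a r1=0x14 r2=0x83 r3=0x9e  N=1 Z=0
after  1: r0=0x8a r1=0x14 r2=0x9e r3=0x9e  N=1 Z=0
after  2: r0=0x8a r1=0x9e r2=0x9e r3=0x9e  N=1 Z=0
-- IRQ taken; context saved, return-PC = 3 --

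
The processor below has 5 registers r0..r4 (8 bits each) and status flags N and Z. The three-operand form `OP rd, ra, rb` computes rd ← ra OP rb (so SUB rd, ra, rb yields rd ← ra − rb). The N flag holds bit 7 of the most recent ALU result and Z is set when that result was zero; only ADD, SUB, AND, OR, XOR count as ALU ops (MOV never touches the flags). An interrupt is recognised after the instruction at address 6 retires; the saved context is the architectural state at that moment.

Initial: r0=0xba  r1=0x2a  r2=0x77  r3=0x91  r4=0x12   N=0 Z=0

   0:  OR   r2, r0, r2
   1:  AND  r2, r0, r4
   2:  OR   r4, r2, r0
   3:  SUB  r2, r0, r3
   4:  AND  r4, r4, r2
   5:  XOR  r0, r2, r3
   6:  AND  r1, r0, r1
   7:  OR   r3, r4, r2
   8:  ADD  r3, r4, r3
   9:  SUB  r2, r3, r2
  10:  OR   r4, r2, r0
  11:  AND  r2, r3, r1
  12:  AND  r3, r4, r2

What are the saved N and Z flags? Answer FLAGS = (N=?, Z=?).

after  0: r0=0xba r1=0x2a r2=0xff r3=0x91 r4=0x12  N=1 Z=0
after  1: r0=0xba r1=0x2a r2=0x12 r3=0x91 r4=0x12  N=0 Z=0
after  2: r0=0xba r1=0x2a r2=0x12 r3=0x91 r4=0xba  N=1 Z=0
after  3: r0=0xba r1=0x2a r2=0x29 r3=0x91 r4=0xba  N=0 Z=0
after  4: r0=0xba r1=0x2a r2=0x29 r3=0x91 r4=0x28  N=0 Z=0
after  5: r0=0xb8 r1=0x2a r2=0x29 r3=0x91 r4=0x28  N=1 Z=0
after  6: r0=0xb8 r1=0x28 r2=0x29 r3=0x91 r4=0x28  N=0 Z=0
-- IRQ taken; context saved, return-PC = 7 --

FLAGS = (N=0, Z=0)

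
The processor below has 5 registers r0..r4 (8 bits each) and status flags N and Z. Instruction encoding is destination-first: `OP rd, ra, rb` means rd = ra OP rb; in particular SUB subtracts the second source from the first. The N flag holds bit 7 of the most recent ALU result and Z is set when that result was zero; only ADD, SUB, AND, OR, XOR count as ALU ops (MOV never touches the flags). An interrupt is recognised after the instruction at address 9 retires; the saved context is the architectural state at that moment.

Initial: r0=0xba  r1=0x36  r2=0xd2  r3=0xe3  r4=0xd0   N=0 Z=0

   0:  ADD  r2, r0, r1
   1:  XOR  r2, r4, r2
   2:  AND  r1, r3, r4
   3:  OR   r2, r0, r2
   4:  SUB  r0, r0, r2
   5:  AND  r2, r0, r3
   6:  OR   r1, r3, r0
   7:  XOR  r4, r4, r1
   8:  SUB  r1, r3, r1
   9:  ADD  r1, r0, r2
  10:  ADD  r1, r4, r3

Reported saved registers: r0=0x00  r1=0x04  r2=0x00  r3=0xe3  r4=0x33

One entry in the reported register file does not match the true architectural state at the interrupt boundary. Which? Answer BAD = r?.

after  0: r0=0xba r1=0x36 r2=0xf0 r3=0xe3 r4=0xd0  N=1 Z=0
after  1: r0=0xba r1=0x36 r2=0x20 r3=0xe3 r4=0xd0  N=0 Z=0
after  2: r0=0xba r1=0xc0 r2=0x20 r3=0xe3 r4=0xd0  N=1 Z=0
after  3: r0=0xba r1=0xc0 r2=0xba r3=0xe3 r4=0xd0  N=1 Z=0
after  4: r0=0x00 r1=0xc0 r2=0xba r3=0xe3 r4=0xd0  N=0 Z=1
after  5: r0=0x00 r1=0xc0 r2=0x00 r3=0xe3 r4=0xd0  N=0 Z=1
after  6: r0=0x00 r1=0xe3 r2=0x00 r3=0xe3 r4=0xd0  N=1 Z=0
after  7: r0=0x00 r1=0xe3 r2=0x00 r3=0xe3 r4=0x33  N=0 Z=0
after  8: r0=0x00 r1=0x00 r2=0x00 r3=0xe3 r4=0x33  N=0 Z=1
after  9: r0=0x00 r1=0x00 r2=0x00 r3=0xe3 r4=0x33  N=0 Z=1
-- IRQ taken; context saved, return-PC = 10 --
mismatch: r1: reported 0x04 vs actual 0x00

BAD = r1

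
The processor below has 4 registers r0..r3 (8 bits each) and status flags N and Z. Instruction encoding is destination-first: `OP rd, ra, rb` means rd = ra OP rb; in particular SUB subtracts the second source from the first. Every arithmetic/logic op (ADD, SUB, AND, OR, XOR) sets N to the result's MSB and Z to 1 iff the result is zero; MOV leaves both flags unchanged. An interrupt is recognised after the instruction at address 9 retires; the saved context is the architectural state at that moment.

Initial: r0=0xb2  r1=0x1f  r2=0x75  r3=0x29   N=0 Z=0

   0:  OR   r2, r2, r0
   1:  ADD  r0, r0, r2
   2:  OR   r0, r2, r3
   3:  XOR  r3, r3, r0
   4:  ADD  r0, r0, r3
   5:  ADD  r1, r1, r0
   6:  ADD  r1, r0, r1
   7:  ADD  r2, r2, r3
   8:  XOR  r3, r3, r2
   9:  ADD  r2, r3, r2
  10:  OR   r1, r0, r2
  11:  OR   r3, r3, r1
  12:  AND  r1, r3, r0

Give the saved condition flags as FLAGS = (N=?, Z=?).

after  0: r0=0xb2 r1=0x1f r2=0xf7 r3=0x29  N=1 Z=0
after  1: r0=0xa9 r1=0x1f r2=0xf7 r3=0x29  N=1 Z=0
after  2: r0=0xff r1=0x1f r2=0xf7 r3=0x29  N=1 Z=0
after  3: r0=0xff r1=0x1f r2=0xf7 r3=0xd6  N=1 Z=0
after  4: r0=0xd5 r1=0x1f r2=0xf7 r3=0xd6  N=1 Z=0
after  5: r0=0xd5 r1=0xf4 r2=0xf7 r3=0xd6  N=1 Z=0
after  6: r0=0xd5 r1=0xc9 r2=0xf7 r3=0xd6  N=1 Z=0
after  7: r0=0xd5 r1=0xc9 r2=0xcd r3=0xd6  N=1 Z=0
after  8: r0=0xd5 r1=0xc9 r2=0xcd r3=0x1b  N=0 Z=0
after  9: r0=0xd5 r1=0xc9 r2=0xe8 r3=0x1b  N=1 Z=0
-- IRQ taken; context saved, return-PC = 10 --

FLAGS = (N=1, Z=0)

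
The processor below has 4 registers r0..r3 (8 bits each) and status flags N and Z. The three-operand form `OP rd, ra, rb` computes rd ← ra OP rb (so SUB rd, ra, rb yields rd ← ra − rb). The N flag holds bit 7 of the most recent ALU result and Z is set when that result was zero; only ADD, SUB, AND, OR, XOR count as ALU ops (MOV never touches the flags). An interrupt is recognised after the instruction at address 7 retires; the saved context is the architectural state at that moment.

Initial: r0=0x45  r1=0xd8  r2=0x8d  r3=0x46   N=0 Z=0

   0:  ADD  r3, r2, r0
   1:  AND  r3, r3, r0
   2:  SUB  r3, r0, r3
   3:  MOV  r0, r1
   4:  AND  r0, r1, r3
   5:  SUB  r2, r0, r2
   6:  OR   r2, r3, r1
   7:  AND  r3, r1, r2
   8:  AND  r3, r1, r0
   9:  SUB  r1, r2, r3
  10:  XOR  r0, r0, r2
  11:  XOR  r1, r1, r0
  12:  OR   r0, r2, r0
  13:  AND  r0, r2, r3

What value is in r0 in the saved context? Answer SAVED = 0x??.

SAVED = 0x00

after  0: r0=0x45 r1=0xd8 r2=0x8d r3=0xd2  N=1 Z=0
after  1: r0=0x45 r1=0xd8 r2=0x8d r3=0x40  N=0 Z=0
after  2: r0=0x45 r1=0xd8 r2=0x8d r3=0x05  N=0 Z=0
after  3: r0=0xd8 r1=0xd8 r2=0x8d r3=0x05  N=0 Z=0
after  4: r0=0x00 r1=0xd8 r2=0x8d r3=0x05  N=0 Z=1
after  5: r0=0x00 r1=0xd8 r2=0x73 r3=0x05  N=0 Z=0
after  6: r0=0x00 r1=0xd8 r2=0xdd r3=0x05  N=1 Z=0
after  7: r0=0x00 r1=0xd8 r2=0xdd r3=0xd8  N=1 Z=0
-- IRQ taken; context saved, return-PC = 8 --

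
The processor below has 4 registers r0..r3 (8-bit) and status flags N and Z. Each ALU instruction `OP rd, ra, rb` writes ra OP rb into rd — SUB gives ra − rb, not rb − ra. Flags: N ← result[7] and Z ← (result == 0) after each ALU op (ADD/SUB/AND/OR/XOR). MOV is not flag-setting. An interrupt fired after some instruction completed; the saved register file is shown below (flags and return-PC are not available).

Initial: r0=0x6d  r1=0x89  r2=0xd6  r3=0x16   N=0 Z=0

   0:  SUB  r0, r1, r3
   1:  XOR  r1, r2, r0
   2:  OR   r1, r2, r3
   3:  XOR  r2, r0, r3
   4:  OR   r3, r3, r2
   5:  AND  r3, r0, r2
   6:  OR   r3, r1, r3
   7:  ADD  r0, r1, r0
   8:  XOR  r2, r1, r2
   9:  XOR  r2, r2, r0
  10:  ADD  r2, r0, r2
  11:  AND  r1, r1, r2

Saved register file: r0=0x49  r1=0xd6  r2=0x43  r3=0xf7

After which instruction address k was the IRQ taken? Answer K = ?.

after  0: r0=0x73 r1=0x89 r2=0xd6 r3=0x16  N=0 Z=0
after  1: r0=0x73 r1=0xa5 r2=0xd6 r3=0x16  N=1 Z=0
after  2: r0=0x73 r1=0xd6 r2=0xd6 r3=0x16  N=1 Z=0
after  3: r0=0x73 r1=0xd6 r2=0x65 r3=0x16  N=0 Z=0
after  4: r0=0x73 r1=0xd6 r2=0x65 r3=0x77  N=0 Z=0
after  5: r0=0x73 r1=0xd6 r2=0x65 r3=0x61  N=0 Z=0
after  6: r0=0x73 r1=0xd6 r2=0x65 r3=0xf7  N=1 Z=0
after  7: r0=0x49 r1=0xd6 r2=0x65 r3=0xf7  N=0 Z=0
after  8: r0=0x49 r1=0xd6 r2=0xb3 r3=0xf7  N=1 Z=0
after  9: r0=0x49 r1=0xd6 r2=0xfa r3=0xf7  N=1 Z=0
after 10: r0=0x49 r1=0xd6 r2=0x43 r3=0xf7  N=0 Z=0
-- IRQ taken; context saved, return-PC = 11 --

K = 10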